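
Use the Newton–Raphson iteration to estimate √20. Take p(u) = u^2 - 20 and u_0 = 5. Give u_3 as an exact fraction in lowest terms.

p'(u) = 2u.
p(5) = 5, p'(5) = 10, so u_1 = 5 - 5/10 = 9/2.
p(9/2) = 1/4, p'(9/2) = 9, so u_2 = (9/2) - (1/4)/9 = 161/36.
p(161/36) = 1/1296, p'(161/36) = 161/18, so u_3 = (161/36) - (1/1296)/(161/18) = 51841/11592.

51841/11592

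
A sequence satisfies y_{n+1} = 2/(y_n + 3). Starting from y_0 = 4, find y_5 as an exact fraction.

590/1051

y_1 = 2/(4 + 3) = 2/7.
y_2 = 2/(2/7 + 3) = 14/23.
y_3 = 2/(14/23 + 3) = 46/83.
y_4 = 2/(46/83 + 3) = 166/295.
y_5 = 2/(166/295 + 3) = 590/1051.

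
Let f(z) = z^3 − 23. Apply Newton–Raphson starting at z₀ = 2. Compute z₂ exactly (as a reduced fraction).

2933/1014

f'(z) = 3z^2.
f(2) = −15, f'(2) = 12, so z₁ = 2 − (−15)/12 = 13/4.
f(13/4) = 725/64, f'(13/4) = 507/16, so z₂ = (13/4) − (725/64)/(507/16) = 2933/1014.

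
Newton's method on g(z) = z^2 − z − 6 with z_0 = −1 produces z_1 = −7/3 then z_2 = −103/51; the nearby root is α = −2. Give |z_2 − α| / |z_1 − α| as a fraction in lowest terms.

z_1 − α = −7/3 − (−2) = −7/3 + 2 = −1/3, so |z_1 − α| = 1/3.
z_2 − α = −103/51 − (−2) = −103/51 + 2 = −1/51, so |z_2 − α| = 1/51.
Ratio = (1/51) / (1/3) = 1/17.

1/17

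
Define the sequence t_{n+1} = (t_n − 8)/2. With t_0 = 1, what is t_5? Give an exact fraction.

−247/32

t_1 = (1 − 8)/2 = −7/2.
t_2 = ((−7/2) − 8)/2 = −23/4.
t_3 = ((−23/4) − 8)/2 = −55/8.
t_4 = ((−55/8) − 8)/2 = −119/16.
t_5 = ((−119/16) − 8)/2 = −247/32.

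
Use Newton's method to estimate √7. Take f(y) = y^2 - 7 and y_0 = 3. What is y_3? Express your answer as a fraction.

f'(y) = 2y.
f(3) = 2, f'(3) = 6, so y_1 = 3 - 2/6 = 8/3.
f(8/3) = 1/9, f'(8/3) = 16/3, so y_2 = (8/3) - (1/9)/(16/3) = 127/48.
f(127/48) = 1/2304, f'(127/48) = 127/24, so y_3 = (127/48) - (1/2304)/(127/24) = 32257/12192.

32257/12192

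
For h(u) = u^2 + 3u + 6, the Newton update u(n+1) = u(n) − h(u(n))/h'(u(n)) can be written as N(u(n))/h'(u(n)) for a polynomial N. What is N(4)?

10

h'(u) = 2u + 3.
N(u) = u·h'(u) − h(u) = u·(2u + 3) − (u^2 + 3u + 6) = u^2 − 6.
N(4) = 10.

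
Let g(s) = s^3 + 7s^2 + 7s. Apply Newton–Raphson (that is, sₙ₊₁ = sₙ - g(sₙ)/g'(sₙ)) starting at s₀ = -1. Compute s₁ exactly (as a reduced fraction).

g'(s) = 3s^2 + 14s + 7.
g(-1) = -1, g'(-1) = -4, so s₁ = (-1) - (-1)/(-4) = -5/4.

-5/4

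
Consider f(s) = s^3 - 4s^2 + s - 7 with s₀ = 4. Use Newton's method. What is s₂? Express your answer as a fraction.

f'(s) = 3s^2 - 8s + 1.
f(4) = -3, f'(4) = 17, so s₁ = 4 - (-3)/17 = 71/17.
f(71/17) = 1251/4913, f'(71/17) = 5756/289, so s₂ = (71/17) - (1251/4913)/(5756/289) = 407425/97852.

407425/97852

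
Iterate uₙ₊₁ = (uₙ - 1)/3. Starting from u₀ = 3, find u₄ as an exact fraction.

-37/81

u₁ = (3 - 1)/3 = 2/3.
u₂ = ((2/3) - 1)/3 = -1/9.
u₃ = ((-1/9) - 1)/3 = -10/27.
u₄ = ((-10/27) - 1)/3 = -37/81.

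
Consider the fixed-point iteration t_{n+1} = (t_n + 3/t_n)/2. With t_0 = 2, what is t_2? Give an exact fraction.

97/56

t_1 = (2 + 3/2)/2 = 7/4.
t_2 = (7/4 + 3/(7/4))/2 = 97/56.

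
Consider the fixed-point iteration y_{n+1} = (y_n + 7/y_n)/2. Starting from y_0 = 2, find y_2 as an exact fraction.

233/88

y_1 = (2 + 7/2)/2 = 11/4.
y_2 = (11/4 + 7/(11/4))/2 = 233/88.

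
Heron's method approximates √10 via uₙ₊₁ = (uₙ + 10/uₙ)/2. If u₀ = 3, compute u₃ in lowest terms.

1039681/328776

u₁ = (3 + 10/3)/2 = 19/6.
u₂ = (19/6 + 10/(19/6))/2 = 721/228.
u₃ = (721/228 + 10/(721/228))/2 = 1039681/328776.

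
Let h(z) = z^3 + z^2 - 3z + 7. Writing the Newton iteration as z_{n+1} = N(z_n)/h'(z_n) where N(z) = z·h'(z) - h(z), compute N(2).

h'(z) = 3z^2 + 2z - 3.
N(z) = z·h'(z) - h(z) = z·(3z^2 + 2z - 3) - (z^3 + z^2 - 3z + 7) = 2z^3 + z^2 - 7.
N(2) = 13.

13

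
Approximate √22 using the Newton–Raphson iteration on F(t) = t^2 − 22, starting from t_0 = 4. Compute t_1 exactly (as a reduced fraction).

F'(t) = 2t.
F(4) = −6, F'(4) = 8, so t_1 = 4 − (−6)/8 = 19/4.

19/4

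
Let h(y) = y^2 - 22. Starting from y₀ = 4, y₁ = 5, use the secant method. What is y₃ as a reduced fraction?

h(4) = -6, h(5) = 3. y₂ = 5 - 3·(5 - 4)/(3 - (-6)) = 14/3.
h(5) = 3, h(14/3) = -2/9. y₃ = (14/3) - (-2/9)·((14/3) - 5)/((-2/9) - 3) = 136/29.

136/29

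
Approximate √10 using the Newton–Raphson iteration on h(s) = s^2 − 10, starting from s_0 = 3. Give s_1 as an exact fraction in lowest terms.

19/6

h'(s) = 2s.
h(3) = −1, h'(3) = 6, so s_1 = 3 − (−1)/6 = 19/6.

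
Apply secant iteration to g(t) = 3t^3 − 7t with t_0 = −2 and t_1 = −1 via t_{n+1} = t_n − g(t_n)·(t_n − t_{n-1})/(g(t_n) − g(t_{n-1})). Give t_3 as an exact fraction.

−108/59

g(−2) = −10, g(−1) = 4. t_2 = (−1) − 4·((−1) − (−2))/(4 − (−10)) = −9/7.
g(−1) = 4, g(−9/7) = 900/343. t_3 = (−9/7) − (900/343)·((−9/7) − (−1))/((900/343) − 4) = −108/59.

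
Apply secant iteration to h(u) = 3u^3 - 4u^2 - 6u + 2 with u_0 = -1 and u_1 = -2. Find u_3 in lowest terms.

-3547/3353

h(-1) = 1, h(-2) = -26. u_2 = (-2) - (-26)·((-2) - (-1))/((-26) - 1) = -28/27.
h(-2) = -26, h(-28/27) = 3770/6561. u_3 = (-28/27) - (3770/6561)·((-28/27) - (-2))/((3770/6561) - (-26)) = -3547/3353.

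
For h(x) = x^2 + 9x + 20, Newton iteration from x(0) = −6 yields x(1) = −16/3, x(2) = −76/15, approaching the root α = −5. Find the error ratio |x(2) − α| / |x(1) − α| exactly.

1/5

x(1) − α = −16/3 − (−5) = −16/3 + 5 = −1/3, so |x(1) − α| = 1/3.
x(2) − α = −76/15 − (−5) = −76/15 + 5 = −1/15, so |x(2) − α| = 1/15.
Ratio = (1/15) / (1/3) = 1/5.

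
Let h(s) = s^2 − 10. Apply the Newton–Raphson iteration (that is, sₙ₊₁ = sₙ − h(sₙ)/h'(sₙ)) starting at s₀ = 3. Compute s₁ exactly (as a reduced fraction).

19/6

h'(s) = 2s.
h(3) = −1, h'(3) = 6, so s₁ = 3 − (−1)/6 = 19/6.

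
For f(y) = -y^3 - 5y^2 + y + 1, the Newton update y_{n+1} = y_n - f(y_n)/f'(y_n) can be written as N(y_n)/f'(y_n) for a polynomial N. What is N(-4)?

f'(y) = -3y^2 - 10y + 1.
N(y) = y·f'(y) - f(y) = y·(-3y^2 - 10y + 1) - (-y^3 - 5y^2 + y + 1) = -2y^3 - 5y^2 - 1.
N(-4) = 47.

47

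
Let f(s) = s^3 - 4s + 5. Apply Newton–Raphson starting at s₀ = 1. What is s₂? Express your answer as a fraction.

f'(s) = 3s^2 - 4.
f(1) = 2, f'(1) = -1, so s₁ = 1 - 2/(-1) = 3.
f(3) = 20, f'(3) = 23, so s₂ = 3 - 20/23 = 49/23.

49/23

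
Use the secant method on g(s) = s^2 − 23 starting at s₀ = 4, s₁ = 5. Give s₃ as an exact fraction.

211/44

g(4) = −7, g(5) = 2. s₂ = 5 − 2·(5 − 4)/(2 − (−7)) = 43/9.
g(5) = 2, g(43/9) = −14/81. s₃ = (43/9) − (−14/81)·((43/9) − 5)/((−14/81) − 2) = 211/44.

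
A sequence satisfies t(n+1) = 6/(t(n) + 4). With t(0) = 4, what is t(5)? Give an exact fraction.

771/664

t(1) = 6/(4 + 4) = 3/4.
t(2) = 6/(3/4 + 4) = 24/19.
t(3) = 6/(24/19 + 4) = 57/50.
t(4) = 6/(57/50 + 4) = 300/257.
t(5) = 6/(300/257 + 4) = 771/664.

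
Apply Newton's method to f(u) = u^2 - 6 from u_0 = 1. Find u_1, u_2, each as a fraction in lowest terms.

u_1 = 7/2, u_2 = 73/28

f'(u) = 2u.
f(1) = -5, f'(1) = 2, so u_1 = 1 - (-5)/2 = 7/2.
f(7/2) = 25/4, f'(7/2) = 7, so u_2 = (7/2) - (25/4)/7 = 73/28.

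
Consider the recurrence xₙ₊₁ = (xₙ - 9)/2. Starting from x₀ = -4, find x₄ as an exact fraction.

-139/16

x₁ = ((-4) - 9)/2 = -13/2.
x₂ = ((-13/2) - 9)/2 = -31/4.
x₃ = ((-31/4) - 9)/2 = -67/8.
x₄ = ((-67/8) - 9)/2 = -139/16.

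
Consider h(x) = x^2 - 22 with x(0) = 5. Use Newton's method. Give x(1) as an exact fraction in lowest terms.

47/10

h'(x) = 2x.
h(5) = 3, h'(5) = 10, so x(1) = 5 - 3/10 = 47/10.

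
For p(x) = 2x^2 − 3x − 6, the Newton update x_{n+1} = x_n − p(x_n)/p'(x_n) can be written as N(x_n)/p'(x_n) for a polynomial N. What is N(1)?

p'(x) = 4x − 3.
N(x) = x·p'(x) − p(x) = x·(4x − 3) − (2x^2 − 3x − 6) = 2x^2 + 6.
N(1) = 8.

8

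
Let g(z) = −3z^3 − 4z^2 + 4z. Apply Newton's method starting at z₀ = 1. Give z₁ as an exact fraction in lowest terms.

g'(z) = −9z^2 − 8z + 4.
g(1) = −3, g'(1) = −13, so z₁ = 1 − (−3)/(−13) = 10/13.

10/13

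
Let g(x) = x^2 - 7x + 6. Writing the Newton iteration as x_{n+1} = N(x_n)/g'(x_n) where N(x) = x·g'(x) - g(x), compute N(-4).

g'(x) = 2x - 7.
N(x) = x·g'(x) - g(x) = x·(2x - 7) - (x^2 - 7x + 6) = x^2 - 6.
N(-4) = 10.

10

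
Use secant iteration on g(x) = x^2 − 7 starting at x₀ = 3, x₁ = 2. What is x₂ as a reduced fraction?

13/5

g(3) = 2, g(2) = −3. x₂ = 2 − (−3)·(2 − 3)/((−3) − 2) = 13/5.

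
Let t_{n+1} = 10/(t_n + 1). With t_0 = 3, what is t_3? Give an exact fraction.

t_1 = 10/(3 + 1) = 5/2.
t_2 = 10/(5/2 + 1) = 20/7.
t_3 = 10/(20/7 + 1) = 70/27.

70/27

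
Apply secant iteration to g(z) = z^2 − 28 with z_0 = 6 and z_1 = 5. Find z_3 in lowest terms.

g(6) = 8, g(5) = −3. z_2 = 5 − (−3)·(5 − 6)/((−3) − 8) = 58/11.
g(5) = −3, g(58/11) = −24/121. z_3 = (58/11) − (−24/121)·((58/11) − 5)/((−24/121) − (−3)) = 598/113.

598/113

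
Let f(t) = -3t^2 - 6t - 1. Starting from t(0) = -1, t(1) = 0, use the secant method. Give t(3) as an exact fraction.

-1/5

f(-1) = 2, f(0) = -1. t(2) = 0 - (-1)·(0 - (-1))/((-1) - 2) = -1/3.
f(0) = -1, f(-1/3) = 2/3. t(3) = (-1/3) - (2/3)·((-1/3) - 0)/((2/3) - (-1)) = -1/5.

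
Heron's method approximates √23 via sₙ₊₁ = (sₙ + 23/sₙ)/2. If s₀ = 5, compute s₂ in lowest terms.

s₁ = (5 + 23/5)/2 = 24/5.
s₂ = (24/5 + 23/(24/5))/2 = 1151/240.

1151/240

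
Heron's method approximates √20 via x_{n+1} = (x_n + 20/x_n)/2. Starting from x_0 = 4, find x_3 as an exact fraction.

x_1 = (4 + 20/4)/2 = 9/2.
x_2 = (9/2 + 20/(9/2))/2 = 161/36.
x_3 = (161/36 + 20/(161/36))/2 = 51841/11592.

51841/11592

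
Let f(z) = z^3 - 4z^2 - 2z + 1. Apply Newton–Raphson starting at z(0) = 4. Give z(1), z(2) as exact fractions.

f'(z) = 3z^2 - 8z - 2.
f(4) = -7, f'(4) = 14, so z(1) = 4 - (-7)/14 = 9/2.
f(9/2) = 17/8, f'(9/2) = 91/4, so z(2) = (9/2) - (17/8)/(91/4) = 401/91.

z(1) = 9/2, z(2) = 401/91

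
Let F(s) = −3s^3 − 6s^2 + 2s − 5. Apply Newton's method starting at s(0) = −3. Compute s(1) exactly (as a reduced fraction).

−113/43

F'(s) = −9s^2 − 12s + 2.
F(−3) = 16, F'(−3) = −43, so s(1) = (−3) − 16/(−43) = −113/43.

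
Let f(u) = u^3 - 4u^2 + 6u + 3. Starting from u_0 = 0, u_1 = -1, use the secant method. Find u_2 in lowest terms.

f(0) = 3, f(-1) = -8. u_2 = (-1) - (-8)·((-1) - 0)/((-8) - 3) = -3/11.

-3/11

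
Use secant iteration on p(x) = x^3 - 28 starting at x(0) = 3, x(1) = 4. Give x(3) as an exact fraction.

p(3) = -1, p(4) = 36. x(2) = 4 - 36·(4 - 3)/(36 - (-1)) = 112/37.
p(4) = 36, p(112/37) = -13356/50653. x(3) = (112/37) - (-13356/50653)·((112/37) - 4)/((-13356/50653) - 36) = 12901/4252.

12901/4252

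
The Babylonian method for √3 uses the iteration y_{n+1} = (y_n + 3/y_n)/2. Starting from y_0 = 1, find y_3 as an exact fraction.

y_1 = (1 + 3/1)/2 = 2.
y_2 = (2 + 3/2)/2 = 7/4.
y_3 = (7/4 + 3/(7/4))/2 = 97/56.

97/56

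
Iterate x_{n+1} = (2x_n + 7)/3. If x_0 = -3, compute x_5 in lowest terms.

x_1 = (2·(-3) + 7)/3 = 1/3.
x_2 = (2·(1/3) + 7)/3 = 23/9.
x_3 = (2·(23/9) + 7)/3 = 109/27.
x_4 = (2·(109/27) + 7)/3 = 407/81.
x_5 = (2·(407/81) + 7)/3 = 1381/243.

1381/243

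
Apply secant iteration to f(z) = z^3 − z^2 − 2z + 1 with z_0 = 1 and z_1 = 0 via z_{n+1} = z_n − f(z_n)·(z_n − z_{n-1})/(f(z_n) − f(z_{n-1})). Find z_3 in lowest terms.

4/9

f(1) = −1, f(0) = 1. z_2 = 0 − 1·(0 − 1)/(1 − (−1)) = 1/2.
f(0) = 1, f(1/2) = −1/8. z_3 = (1/2) − (−1/8)·((1/2) − 0)/((−1/8) − 1) = 4/9.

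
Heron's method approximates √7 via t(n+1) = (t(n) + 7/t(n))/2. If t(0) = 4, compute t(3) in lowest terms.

1902497/719072

t(1) = (4 + 7/4)/2 = 23/8.
t(2) = (23/8 + 7/(23/8))/2 = 977/368.
t(3) = (977/368 + 7/(977/368))/2 = 1902497/719072.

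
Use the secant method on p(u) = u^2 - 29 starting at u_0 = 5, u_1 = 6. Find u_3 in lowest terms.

p(5) = -4, p(6) = 7. u_2 = 6 - 7·(6 - 5)/(7 - (-4)) = 59/11.
p(6) = 7, p(59/11) = -28/121. u_3 = (59/11) - (-28/121)·((59/11) - 6)/((-28/121) - 7) = 673/125.

673/125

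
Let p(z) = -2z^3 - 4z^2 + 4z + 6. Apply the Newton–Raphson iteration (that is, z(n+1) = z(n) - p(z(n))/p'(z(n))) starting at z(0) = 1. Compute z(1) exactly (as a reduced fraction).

p'(z) = -6z^2 - 8z + 4.
p(1) = 4, p'(1) = -10, so z(1) = 1 - 4/(-10) = 7/5.

7/5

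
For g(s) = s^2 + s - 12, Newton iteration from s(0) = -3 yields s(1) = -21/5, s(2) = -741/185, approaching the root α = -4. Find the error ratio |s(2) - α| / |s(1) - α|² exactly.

s(1) - α = -21/5 - (-4) = -21/5 + 4 = -1/5, so |s(1) - α| = 1/5.
s(2) - α = -741/185 - (-4) = -741/185 + 4 = -1/185, so |s(2) - α| = 1/185.
|s(1) - α|² = 1/25.
Ratio = (1/185) / (1/25) = 5/37.

5/37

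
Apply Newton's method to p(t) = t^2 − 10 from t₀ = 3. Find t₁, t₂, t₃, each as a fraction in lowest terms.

t₁ = 19/6, t₂ = 721/228, t₃ = 1039681/328776

p'(t) = 2t.
p(3) = −1, p'(3) = 6, so t₁ = 3 − (−1)/6 = 19/6.
p(19/6) = 1/36, p'(19/6) = 19/3, so t₂ = (19/6) − (1/36)/(19/3) = 721/228.
p(721/228) = 1/51984, p'(721/228) = 721/114, so t₃ = (721/228) − (1/51984)/(721/114) = 1039681/328776.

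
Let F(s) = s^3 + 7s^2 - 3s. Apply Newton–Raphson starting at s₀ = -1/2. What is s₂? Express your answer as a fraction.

F'(s) = 3s^2 + 14s - 3.
F(-1/2) = 25/8, F'(-1/2) = -37/4, so s₁ = (-1/2) - (25/8)/(-37/4) = -6/37.
F(-6/37) = 33750/50653, F'(-6/37) = -7107/1369, so s₂ = (-6/37) - (33750/50653)/(-7107/1369) = -2964/87653.

-2964/87653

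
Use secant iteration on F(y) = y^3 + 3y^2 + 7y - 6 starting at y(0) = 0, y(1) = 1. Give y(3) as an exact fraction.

1026/1631

F(0) = -6, F(1) = 5. y(2) = 1 - 5·(1 - 0)/(5 - (-6)) = 6/11.
F(1) = 5, F(6/11) = -1500/1331. y(3) = (6/11) - (-1500/1331)·((6/11) - 1)/((-1500/1331) - 5) = 1026/1631.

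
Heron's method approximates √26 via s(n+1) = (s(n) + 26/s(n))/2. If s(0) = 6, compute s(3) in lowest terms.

s(1) = (6 + 26/6)/2 = 31/6.
s(2) = (31/6 + 26/(31/6))/2 = 1897/372.
s(3) = (1897/372 + 26/(1897/372))/2 = 7196593/1411368.

7196593/1411368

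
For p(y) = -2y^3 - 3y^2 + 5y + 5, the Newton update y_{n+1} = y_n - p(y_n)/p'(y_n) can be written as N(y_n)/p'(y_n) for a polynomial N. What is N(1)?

p'(y) = -6y^2 - 6y + 5.
N(y) = y·p'(y) - p(y) = y·(-6y^2 - 6y + 5) - (-2y^3 - 3y^2 + 5y + 5) = -4y^3 - 3y^2 - 5.
N(1) = -12.

-12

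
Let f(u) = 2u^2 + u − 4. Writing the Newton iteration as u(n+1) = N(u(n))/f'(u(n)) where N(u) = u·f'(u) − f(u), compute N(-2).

f'(u) = 4u + 1.
N(u) = u·f'(u) − f(u) = u·(4u + 1) − (2u^2 + u − 4) = 2u^2 + 4.
N(-2) = 12.

12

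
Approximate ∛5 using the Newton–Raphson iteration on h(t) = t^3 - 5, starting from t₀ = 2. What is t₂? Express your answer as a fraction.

h'(t) = 3t^2.
h(2) = 3, h'(2) = 12, so t₁ = 2 - 3/12 = 7/4.
h(7/4) = 23/64, h'(7/4) = 147/16, so t₂ = (7/4) - (23/64)/(147/16) = 503/294.

503/294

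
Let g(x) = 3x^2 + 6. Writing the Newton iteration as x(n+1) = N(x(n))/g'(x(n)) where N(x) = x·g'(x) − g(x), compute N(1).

−3

g'(x) = 6x.
N(x) = x·g'(x) − g(x) = x·(6x) − (3x^2 + 6) = 3x^2 − 6.
N(1) = −3.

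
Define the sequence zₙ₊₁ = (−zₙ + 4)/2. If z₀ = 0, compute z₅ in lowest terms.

z₁ = (−0 + 4)/2 = 2.
z₂ = (−2 + 4)/2 = 1.
z₃ = (−1 + 4)/2 = 3/2.
z₄ = (−(3/2) + 4)/2 = 5/4.
z₅ = (−(5/4) + 4)/2 = 11/8.

11/8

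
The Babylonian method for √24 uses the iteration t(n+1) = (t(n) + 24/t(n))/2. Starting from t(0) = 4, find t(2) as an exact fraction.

t(1) = (4 + 24/4)/2 = 5.
t(2) = (5 + 24/5)/2 = 49/10.

49/10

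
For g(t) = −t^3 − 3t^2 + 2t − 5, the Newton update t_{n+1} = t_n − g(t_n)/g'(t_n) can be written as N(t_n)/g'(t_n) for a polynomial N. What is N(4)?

−171

g'(t) = −3t^2 − 6t + 2.
N(t) = t·g'(t) − g(t) = t·(−3t^2 − 6t + 2) − (−t^3 − 3t^2 + 2t − 5) = −2t^3 − 3t^2 + 5.
N(4) = −171.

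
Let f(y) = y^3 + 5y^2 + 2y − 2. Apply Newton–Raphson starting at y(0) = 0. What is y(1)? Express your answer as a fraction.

1

f'(y) = 3y^2 + 10y + 2.
f(0) = −2, f'(0) = 2, so y(1) = 0 − (−2)/2 = 1.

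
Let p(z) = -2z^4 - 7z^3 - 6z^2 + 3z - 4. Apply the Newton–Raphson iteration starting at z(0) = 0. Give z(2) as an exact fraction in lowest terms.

p'(z) = -8z^3 - 21z^2 - 12z + 3.
p(0) = -4, p'(0) = 3, so z(1) = 0 - (-4)/3 = 4/3.
p(4/3) = -2720/81, p'(4/3) = -1871/27, so z(2) = (4/3) - (-2720/81)/(-1871/27) = 1588/1871.

1588/1871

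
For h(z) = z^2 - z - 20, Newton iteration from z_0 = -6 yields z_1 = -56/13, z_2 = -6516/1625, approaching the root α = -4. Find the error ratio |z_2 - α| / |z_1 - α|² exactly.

13/125

z_1 - α = -56/13 - (-4) = -56/13 + 4 = -4/13, so |z_1 - α| = 4/13.
z_2 - α = -6516/1625 - (-4) = -6516/1625 + 4 = -16/1625, so |z_2 - α| = 16/1625.
|z_1 - α|² = 16/169.
Ratio = (16/1625) / (16/169) = 13/125.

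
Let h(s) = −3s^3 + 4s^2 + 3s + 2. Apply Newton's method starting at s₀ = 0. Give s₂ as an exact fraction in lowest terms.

−14/57

h'(s) = −9s^2 + 8s + 3.
h(0) = 2, h'(0) = 3, so s₁ = 0 − 2/3 = −2/3.
h(−2/3) = 8/3, h'(−2/3) = −19/3, so s₂ = (−2/3) − (8/3)/(−19/3) = −14/57.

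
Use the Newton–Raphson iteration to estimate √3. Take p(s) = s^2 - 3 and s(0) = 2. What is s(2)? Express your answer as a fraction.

p'(s) = 2s.
p(2) = 1, p'(2) = 4, so s(1) = 2 - 1/4 = 7/4.
p(7/4) = 1/16, p'(7/4) = 7/2, so s(2) = (7/4) - (1/16)/(7/2) = 97/56.

97/56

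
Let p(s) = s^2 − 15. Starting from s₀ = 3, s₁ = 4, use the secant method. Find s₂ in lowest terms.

27/7

p(3) = −6, p(4) = 1. s₂ = 4 − 1·(4 − 3)/(1 − (−6)) = 27/7.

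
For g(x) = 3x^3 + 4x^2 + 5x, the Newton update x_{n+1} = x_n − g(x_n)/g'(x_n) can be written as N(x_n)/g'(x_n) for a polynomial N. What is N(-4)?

g'(x) = 9x^2 + 8x + 5.
N(x) = x·g'(x) − g(x) = x·(9x^2 + 8x + 5) − (3x^3 + 4x^2 + 5x) = 6x^3 + 4x^2.
N(-4) = −320.

−320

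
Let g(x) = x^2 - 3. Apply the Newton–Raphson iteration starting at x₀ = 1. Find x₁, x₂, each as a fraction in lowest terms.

x₁ = 2, x₂ = 7/4

g'(x) = 2x.
g(1) = -2, g'(1) = 2, so x₁ = 1 - (-2)/2 = 2.
g(2) = 1, g'(2) = 4, so x₂ = 2 - 1/4 = 7/4.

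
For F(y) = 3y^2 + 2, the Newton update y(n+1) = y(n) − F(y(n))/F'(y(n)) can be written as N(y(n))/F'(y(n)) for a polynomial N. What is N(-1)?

F'(y) = 6y.
N(y) = y·F'(y) − F(y) = y·(6y) − (3y^2 + 2) = 3y^2 − 2.
N(-1) = 1.

1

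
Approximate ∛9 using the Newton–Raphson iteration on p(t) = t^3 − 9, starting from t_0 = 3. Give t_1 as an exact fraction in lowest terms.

p'(t) = 3t^2.
p(3) = 18, p'(3) = 27, so t_1 = 3 − 18/27 = 7/3.

7/3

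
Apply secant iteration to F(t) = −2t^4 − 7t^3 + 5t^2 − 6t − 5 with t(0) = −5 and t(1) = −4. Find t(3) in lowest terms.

−8609332/2029301

F(−5) = −225, F(−4) = 35. t(2) = (−4) − 35·((−4) − (−5))/(35 − (−225)) = −215/52.
F(−4) = 35, F(−215/52) = 56927745/3655808. t(3) = (−215/52) − (56927745/3655808)·((−215/52) − (−4))/((56927745/3655808) − 35) = −8609332/2029301.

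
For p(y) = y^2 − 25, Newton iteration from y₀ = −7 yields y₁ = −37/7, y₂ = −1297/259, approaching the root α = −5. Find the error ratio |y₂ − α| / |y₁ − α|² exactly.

y₁ − α = −37/7 − (−5) = −37/7 + 5 = −2/7, so |y₁ − α| = 2/7.
y₂ − α = −1297/259 − (−5) = −1297/259 + 5 = −2/259, so |y₂ − α| = 2/259.
|y₁ − α|² = 4/49.
Ratio = (2/259) / (4/49) = 7/74.

7/74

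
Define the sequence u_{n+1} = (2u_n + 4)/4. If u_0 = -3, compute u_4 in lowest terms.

u_1 = (2·(-3) + 4)/4 = -1/2.
u_2 = (2·(-1/2) + 4)/4 = 3/4.
u_3 = (2·(3/4) + 4)/4 = 11/8.
u_4 = (2·(11/8) + 4)/4 = 27/16.

27/16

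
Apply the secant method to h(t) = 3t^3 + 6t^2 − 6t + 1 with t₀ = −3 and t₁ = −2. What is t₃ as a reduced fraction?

−6197/2143

h(−3) = −8, h(−2) = 13. t₂ = (−2) − 13·((−2) − (−3))/(13 − (−8)) = −55/21.
h(−2) = 13, h(−55/21) = 12272/3087. t₃ = (−55/21) − (12272/3087)·((−55/21) − (−2))/((12272/3087) − 13) = −6197/2143.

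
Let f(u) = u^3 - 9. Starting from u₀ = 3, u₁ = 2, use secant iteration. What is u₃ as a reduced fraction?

9255/4447

f(3) = 18, f(2) = -1. u₂ = 2 - (-1)·(2 - 3)/((-1) - 18) = 39/19.
f(2) = -1, f(39/19) = -2412/6859. u₃ = (39/19) - (-2412/6859)·((39/19) - 2)/((-2412/6859) - (-1)) = 9255/4447.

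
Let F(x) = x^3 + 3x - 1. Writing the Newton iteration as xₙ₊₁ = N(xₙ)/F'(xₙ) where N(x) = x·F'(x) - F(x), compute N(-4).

F'(x) = 3x^2 + 3.
N(x) = x·F'(x) - F(x) = x·(3x^2 + 3) - (x^3 + 3x - 1) = 2x^3 + 1.
N(-4) = -127.

-127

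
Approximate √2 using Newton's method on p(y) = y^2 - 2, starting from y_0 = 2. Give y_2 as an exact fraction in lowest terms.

p'(y) = 2y.
p(2) = 2, p'(2) = 4, so y_1 = 2 - 2/4 = 3/2.
p(3/2) = 1/4, p'(3/2) = 3, so y_2 = (3/2) - (1/4)/3 = 17/12.

17/12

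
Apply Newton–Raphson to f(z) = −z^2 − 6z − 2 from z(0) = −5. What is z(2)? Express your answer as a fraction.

f'(z) = −2z − 6.
f(−5) = 3, f'(−5) = 4, so z(1) = (−5) − 3/4 = −23/4.
f(−23/4) = −9/16, f'(−23/4) = 11/2, so z(2) = (−23/4) − (−9/16)/(11/2) = −497/88.

−497/88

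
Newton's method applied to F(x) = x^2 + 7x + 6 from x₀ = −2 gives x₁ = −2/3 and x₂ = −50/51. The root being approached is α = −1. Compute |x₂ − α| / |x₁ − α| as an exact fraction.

x₁ − α = −2/3 − (−1) = −2/3 + 1 = 1/3, so |x₁ − α| = 1/3.
x₂ − α = −50/51 − (−1) = −50/51 + 1 = 1/51, so |x₂ − α| = 1/51.
Ratio = (1/51) / (1/3) = 1/17.

1/17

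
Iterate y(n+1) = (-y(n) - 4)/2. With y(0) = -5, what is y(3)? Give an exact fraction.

-7/8

y(1) = (-(-5) - 4)/2 = 1/2.
y(2) = (-(1/2) - 4)/2 = -9/4.
y(3) = (-(-9/4) - 4)/2 = -7/8.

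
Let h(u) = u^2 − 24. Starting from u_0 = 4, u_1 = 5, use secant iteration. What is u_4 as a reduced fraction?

h(4) = −8, h(5) = 1. u_2 = 5 − 1·(5 − 4)/(1 − (−8)) = 44/9.
h(5) = 1, h(44/9) = −8/81. u_3 = (44/9) − (−8/81)·((44/9) − 5)/((−8/81) − 1) = 436/89.
h(44/9) = −8/81, h(436/89) = −8/7921. u_4 = (436/89) − (−8/7921)·((436/89) − (44/9))/((−8/7921) − (−8/81)) = 4801/980.

4801/980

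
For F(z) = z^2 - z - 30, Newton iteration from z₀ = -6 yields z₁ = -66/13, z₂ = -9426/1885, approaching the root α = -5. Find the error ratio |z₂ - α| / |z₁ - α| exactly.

1/145

z₁ - α = -66/13 - (-5) = -66/13 + 5 = -1/13, so |z₁ - α| = 1/13.
z₂ - α = -9426/1885 - (-5) = -9426/1885 + 5 = -1/1885, so |z₂ - α| = 1/1885.
Ratio = (1/1885) / (1/13) = 1/145.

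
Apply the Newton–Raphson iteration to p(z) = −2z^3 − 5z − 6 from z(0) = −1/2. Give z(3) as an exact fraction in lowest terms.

−11986/13255

p'(z) = −6z^2 − 5.
p(−1/2) = −13/4, p'(−1/2) = −13/2, so z(1) = (−1/2) − (−13/4)/(−13/2) = −1.
p(−1) = 1, p'(−1) = −11, so z(2) = (−1) − 1/(−11) = −10/11.
p(−10/11) = 64/1331, p'(−10/11) = −1205/121, so z(3) = (−10/11) − (64/1331)/(−1205/121) = −11986/13255.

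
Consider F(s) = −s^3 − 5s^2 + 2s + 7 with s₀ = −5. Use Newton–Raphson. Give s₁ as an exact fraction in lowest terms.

−118/23

F'(s) = −3s^2 − 10s + 2.
F(−5) = −3, F'(−5) = −23, so s₁ = (−5) − (−3)/(−23) = −118/23.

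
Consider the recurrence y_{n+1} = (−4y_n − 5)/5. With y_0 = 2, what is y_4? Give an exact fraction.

307/625

y_1 = (−4·2 − 5)/5 = −13/5.
y_2 = (−4·(−13/5) − 5)/5 = 27/25.
y_3 = (−4·(27/25) − 5)/5 = −233/125.
y_4 = (−4·(−233/125) − 5)/5 = 307/625.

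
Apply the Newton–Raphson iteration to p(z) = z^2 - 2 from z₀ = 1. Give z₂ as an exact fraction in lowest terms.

17/12

p'(z) = 2z.
p(1) = -1, p'(1) = 2, so z₁ = 1 - (-1)/2 = 3/2.
p(3/2) = 1/4, p'(3/2) = 3, so z₂ = (3/2) - (1/4)/3 = 17/12.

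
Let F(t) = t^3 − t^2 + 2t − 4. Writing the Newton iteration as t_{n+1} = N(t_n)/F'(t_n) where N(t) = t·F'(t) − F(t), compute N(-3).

F'(t) = 3t^2 − 2t + 2.
N(t) = t·F'(t) − F(t) = t·(3t^2 − 2t + 2) − (t^3 − t^2 + 2t − 4) = 2t^3 − t^2 + 4.
N(-3) = −59.

−59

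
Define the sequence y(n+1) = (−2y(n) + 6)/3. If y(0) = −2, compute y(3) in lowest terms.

y(1) = (−2·(−2) + 6)/3 = 10/3.
y(2) = (−2·(10/3) + 6)/3 = −2/9.
y(3) = (−2·(−2/9) + 6)/3 = 58/27.

58/27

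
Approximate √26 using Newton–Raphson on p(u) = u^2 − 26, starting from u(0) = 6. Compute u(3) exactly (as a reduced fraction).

7196593/1411368

p'(u) = 2u.
p(6) = 10, p'(6) = 12, so u(1) = 6 − 10/12 = 31/6.
p(31/6) = 25/36, p'(31/6) = 31/3, so u(2) = (31/6) − (25/36)/(31/3) = 1897/372.
p(1897/372) = 625/138384, p'(1897/372) = 1897/186, so u(3) = (1897/372) − (625/138384)/(1897/186) = 7196593/1411368.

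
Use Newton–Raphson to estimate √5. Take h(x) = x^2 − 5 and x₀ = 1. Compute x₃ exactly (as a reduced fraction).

h'(x) = 2x.
h(1) = −4, h'(1) = 2, so x₁ = 1 − (−4)/2 = 3.
h(3) = 4, h'(3) = 6, so x₂ = 3 − 4/6 = 7/3.
h(7/3) = 4/9, h'(7/3) = 14/3, so x₃ = (7/3) − (4/9)/(14/3) = 47/21.

47/21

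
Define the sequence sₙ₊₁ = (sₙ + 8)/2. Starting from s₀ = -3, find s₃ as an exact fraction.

53/8

s₁ = ((-3) + 8)/2 = 5/2.
s₂ = ((5/2) + 8)/2 = 21/4.
s₃ = ((21/4) + 8)/2 = 53/8.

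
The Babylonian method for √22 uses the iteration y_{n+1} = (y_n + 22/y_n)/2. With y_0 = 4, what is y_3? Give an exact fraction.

y_1 = (4 + 22/4)/2 = 19/4.
y_2 = (19/4 + 22/(19/4))/2 = 713/152.
y_3 = (713/152 + 22/(713/152))/2 = 1016657/216752.

1016657/216752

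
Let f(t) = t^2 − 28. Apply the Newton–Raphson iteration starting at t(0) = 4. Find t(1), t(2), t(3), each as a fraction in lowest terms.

t(1) = 11/2, t(2) = 233/44, t(3) = 108497/20504

f'(t) = 2t.
f(4) = −12, f'(4) = 8, so t(1) = 4 − (−12)/8 = 11/2.
f(11/2) = 9/4, f'(11/2) = 11, so t(2) = (11/2) − (9/4)/11 = 233/44.
f(233/44) = 81/1936, f'(233/44) = 233/22, so t(3) = (233/44) − (81/1936)/(233/22) = 108497/20504.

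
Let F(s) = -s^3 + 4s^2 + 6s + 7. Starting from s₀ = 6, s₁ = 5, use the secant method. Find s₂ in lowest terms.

217/41

F(6) = -29, F(5) = 12. s₂ = 5 - 12·(5 - 6)/(12 - (-29)) = 217/41.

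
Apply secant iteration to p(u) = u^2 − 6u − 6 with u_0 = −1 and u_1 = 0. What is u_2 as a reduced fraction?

−6/7

p(−1) = 1, p(0) = −6. u_2 = 0 − (−6)·(0 − (−1))/((−6) − 1) = −6/7.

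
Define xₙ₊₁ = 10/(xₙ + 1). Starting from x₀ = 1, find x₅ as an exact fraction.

190/59

x₁ = 10/(1 + 1) = 5.
x₂ = 10/(5 + 1) = 5/3.
x₃ = 10/(5/3 + 1) = 15/4.
x₄ = 10/(15/4 + 1) = 40/19.
x₅ = 10/(40/19 + 1) = 190/59.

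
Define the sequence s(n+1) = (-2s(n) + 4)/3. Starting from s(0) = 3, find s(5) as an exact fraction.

124/243

s(1) = (-2·3 + 4)/3 = -2/3.
s(2) = (-2·(-2/3) + 4)/3 = 16/9.
s(3) = (-2·(16/9) + 4)/3 = 4/27.
s(4) = (-2·(4/27) + 4)/3 = 100/81.
s(5) = (-2·(100/81) + 4)/3 = 124/243.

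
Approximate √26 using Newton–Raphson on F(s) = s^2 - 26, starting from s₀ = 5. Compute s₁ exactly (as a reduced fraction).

51/10

F'(s) = 2s.
F(5) = -1, F'(5) = 10, so s₁ = 5 - (-1)/10 = 51/10.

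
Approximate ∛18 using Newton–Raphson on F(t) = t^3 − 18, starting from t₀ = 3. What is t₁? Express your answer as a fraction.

8/3

F'(t) = 3t^2.
F(3) = 9, F'(3) = 27, so t₁ = 3 − 9/27 = 8/3.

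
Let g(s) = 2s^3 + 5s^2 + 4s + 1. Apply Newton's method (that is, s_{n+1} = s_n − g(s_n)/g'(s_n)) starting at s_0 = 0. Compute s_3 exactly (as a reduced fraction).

g'(s) = 6s^2 + 10s + 4.
g(0) = 1, g'(0) = 4, so s_1 = 0 − 1/4 = −1/4.
g(−1/4) = 9/32, g'(−1/4) = 15/8, so s_2 = (−1/4) − (9/32)/(15/8) = −2/5.
g(−2/5) = 9/125, g'(−2/5) = 24/25, so s_3 = (−2/5) − (9/125)/(24/25) = −19/40.

−19/40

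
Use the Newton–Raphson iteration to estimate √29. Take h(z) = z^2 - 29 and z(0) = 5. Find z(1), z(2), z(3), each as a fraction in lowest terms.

z(1) = 27/5, z(2) = 727/135, z(3) = 528527/98145

h'(z) = 2z.
h(5) = -4, h'(5) = 10, so z(1) = 5 - (-4)/10 = 27/5.
h(27/5) = 4/25, h'(27/5) = 54/5, so z(2) = (27/5) - (4/25)/(54/5) = 727/135.
h(727/135) = 4/18225, h'(727/135) = 1454/135, so z(3) = (727/135) - (4/18225)/(1454/135) = 528527/98145.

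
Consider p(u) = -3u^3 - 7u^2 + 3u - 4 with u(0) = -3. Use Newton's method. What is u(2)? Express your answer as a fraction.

p'(u) = -9u^2 - 14u + 3.
p(-3) = 5, p'(-3) = -36, so u(1) = (-3) - 5/(-36) = -103/36.
p(-103/36) = 5875/15552, p'(-103/36) = -4409/144, so u(2) = (-103/36) - (5875/15552)/(-4409/144) = -678253/238086.

-678253/238086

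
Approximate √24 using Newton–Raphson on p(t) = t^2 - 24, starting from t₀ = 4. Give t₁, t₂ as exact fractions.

t₁ = 5, t₂ = 49/10

p'(t) = 2t.
p(4) = -8, p'(4) = 8, so t₁ = 4 - (-8)/8 = 5.
p(5) = 1, p'(5) = 10, so t₂ = 5 - 1/10 = 49/10.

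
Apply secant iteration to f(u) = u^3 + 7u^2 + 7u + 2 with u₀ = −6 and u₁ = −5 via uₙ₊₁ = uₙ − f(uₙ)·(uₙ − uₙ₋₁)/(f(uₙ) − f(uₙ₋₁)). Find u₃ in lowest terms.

f(−6) = −4, f(−5) = 17. u₂ = (−5) − 17·((−5) − (−6))/(17 − (−4)) = −122/21.
f(−5) = 17, f(−122/21) = 14008/9261. u₃ = (−122/21) − (14008/9261)·((−122/21) − (−5))/((14008/9261) − 17) = −49682/8437.

−49682/8437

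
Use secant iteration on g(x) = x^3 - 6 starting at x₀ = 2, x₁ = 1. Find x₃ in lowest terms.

g(2) = 2, g(1) = -5. x₂ = 1 - (-5)·(1 - 2)/((-5) - 2) = 12/7.
g(1) = -5, g(12/7) = -330/343. x₃ = (12/7) - (-330/343)·((12/7) - 1)/((-330/343) - (-5)) = 522/277.

522/277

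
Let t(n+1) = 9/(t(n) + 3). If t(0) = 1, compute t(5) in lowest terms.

t(1) = 9/(1 + 3) = 9/4.
t(2) = 9/(9/4 + 3) = 12/7.
t(3) = 9/(12/7 + 3) = 21/11.
t(4) = 9/(21/11 + 3) = 11/6.
t(5) = 9/(11/6 + 3) = 54/29.

54/29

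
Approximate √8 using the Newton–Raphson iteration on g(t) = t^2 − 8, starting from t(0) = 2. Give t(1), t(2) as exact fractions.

t(1) = 3, t(2) = 17/6

g'(t) = 2t.
g(2) = −4, g'(2) = 4, so t(1) = 2 − (−4)/4 = 3.
g(3) = 1, g'(3) = 6, so t(2) = 3 − 1/6 = 17/6.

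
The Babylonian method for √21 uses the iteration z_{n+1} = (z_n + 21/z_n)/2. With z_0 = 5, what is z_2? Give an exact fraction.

z_1 = (5 + 21/5)/2 = 23/5.
z_2 = (23/5 + 21/(23/5))/2 = 527/115.

527/115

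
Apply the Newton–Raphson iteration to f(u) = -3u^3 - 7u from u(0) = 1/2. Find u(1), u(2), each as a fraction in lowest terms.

u(1) = 3/37, u(2) = 81/178784

f'(u) = -9u^2 - 7.
f(1/2) = -31/8, f'(1/2) = -37/4, so u(1) = (1/2) - (-31/8)/(-37/4) = 3/37.
f(3/37) = -28830/50653, f'(3/37) = -9664/1369, so u(2) = (3/37) - (-28830/50653)/(-9664/1369) = 81/178784.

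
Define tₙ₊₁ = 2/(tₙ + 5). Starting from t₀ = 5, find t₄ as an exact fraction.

35/94

t₁ = 2/(5 + 5) = 1/5.
t₂ = 2/(1/5 + 5) = 5/13.
t₃ = 2/(5/13 + 5) = 13/35.
t₄ = 2/(13/35 + 5) = 35/94.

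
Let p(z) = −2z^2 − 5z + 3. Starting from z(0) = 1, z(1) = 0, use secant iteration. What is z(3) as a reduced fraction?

p(1) = −4, p(0) = 3. z(2) = 0 − 3·(0 − 1)/(3 − (−4)) = 3/7.
p(0) = 3, p(3/7) = 24/49. z(3) = (3/7) − (24/49)·((3/7) − 0)/((24/49) − 3) = 21/41.

21/41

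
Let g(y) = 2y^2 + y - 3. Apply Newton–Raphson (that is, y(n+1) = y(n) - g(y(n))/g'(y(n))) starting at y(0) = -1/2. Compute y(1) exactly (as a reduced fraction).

-7/2

g'(y) = 4y + 1.
g(-1/2) = -3, g'(-1/2) = -1, so y(1) = (-1/2) - (-3)/(-1) = -7/2.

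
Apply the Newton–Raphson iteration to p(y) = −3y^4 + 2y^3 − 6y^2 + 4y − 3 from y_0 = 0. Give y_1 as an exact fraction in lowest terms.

3/4

p'(y) = −12y^3 + 6y^2 − 12y + 4.
p(0) = −3, p'(0) = 4, so y_1 = 0 − (−3)/4 = 3/4.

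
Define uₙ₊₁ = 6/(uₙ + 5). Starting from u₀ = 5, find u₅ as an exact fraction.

u₁ = 6/(5 + 5) = 3/5.
u₂ = 6/(3/5 + 5) = 15/14.
u₃ = 6/(15/14 + 5) = 84/85.
u₄ = 6/(84/85 + 5) = 510/509.
u₅ = 6/(510/509 + 5) = 3054/3055.

3054/3055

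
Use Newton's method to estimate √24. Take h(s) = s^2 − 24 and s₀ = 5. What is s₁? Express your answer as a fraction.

h'(s) = 2s.
h(5) = 1, h'(5) = 10, so s₁ = 5 − 1/10 = 49/10.

49/10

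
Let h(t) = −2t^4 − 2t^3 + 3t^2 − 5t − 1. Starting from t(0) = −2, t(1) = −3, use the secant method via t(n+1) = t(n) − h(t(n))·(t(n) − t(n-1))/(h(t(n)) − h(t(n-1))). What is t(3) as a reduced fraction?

−29755671/14086493

h(−2) = 5, h(−3) = −67. t(2) = (−3) − (−67)·((−3) − (−2))/((−67) − 5) = −149/72.
h(−3) = −67, h(−149/72) = 43520855/13436928. t(3) = (−149/72) − (43520855/13436928)·((−149/72) − (−3))/((43520855/13436928) − (−67)) = −29755671/14086493.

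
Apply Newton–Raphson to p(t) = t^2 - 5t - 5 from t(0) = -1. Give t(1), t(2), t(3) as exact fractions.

p'(t) = 2t - 5.
p(-1) = 1, p'(-1) = -7, so t(1) = (-1) - 1/(-7) = -6/7.
p(-6/7) = 1/49, p'(-6/7) = -47/7, so t(2) = (-6/7) - (1/49)/(-47/7) = -281/329.
p(-281/329) = 1/108241, p'(-281/329) = -2207/329, so t(3) = (-281/329) - (1/108241)/(-2207/329) = -620166/726103.

t(1) = -6/7, t(2) = -281/329, t(3) = -620166/726103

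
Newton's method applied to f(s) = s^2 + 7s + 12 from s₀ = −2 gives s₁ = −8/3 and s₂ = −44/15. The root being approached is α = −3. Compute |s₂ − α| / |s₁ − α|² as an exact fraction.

s₁ − α = −8/3 − (−3) = −8/3 + 3 = 1/3, so |s₁ − α| = 1/3.
s₂ − α = −44/15 − (−3) = −44/15 + 3 = 1/15, so |s₂ − α| = 1/15.
|s₁ − α|² = 1/9.
Ratio = (1/15) / (1/9) = 3/5.

3/5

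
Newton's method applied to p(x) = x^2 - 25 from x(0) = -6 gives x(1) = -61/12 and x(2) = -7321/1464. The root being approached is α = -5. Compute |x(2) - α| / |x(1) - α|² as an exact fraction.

x(1) - α = -61/12 - (-5) = -61/12 + 5 = -1/12, so |x(1) - α| = 1/12.
x(2) - α = -7321/1464 - (-5) = -7321/1464 + 5 = -1/1464, so |x(2) - α| = 1/1464.
|x(1) - α|² = 1/144.
Ratio = (1/1464) / (1/144) = 6/61.

6/61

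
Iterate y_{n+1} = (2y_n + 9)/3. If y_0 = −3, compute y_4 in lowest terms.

179/27

y_1 = (2·(−3) + 9)/3 = 1.
y_2 = (2·1 + 9)/3 = 11/3.
y_3 = (2·(11/3) + 9)/3 = 49/9.
y_4 = (2·(49/9) + 9)/3 = 179/27.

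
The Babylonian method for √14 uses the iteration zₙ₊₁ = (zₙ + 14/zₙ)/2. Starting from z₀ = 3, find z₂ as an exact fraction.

z₁ = (3 + 14/3)/2 = 23/6.
z₂ = (23/6 + 14/(23/6))/2 = 1033/276.

1033/276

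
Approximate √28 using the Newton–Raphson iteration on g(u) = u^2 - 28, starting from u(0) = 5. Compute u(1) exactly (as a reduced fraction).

g'(u) = 2u.
g(5) = -3, g'(5) = 10, so u(1) = 5 - (-3)/10 = 53/10.

53/10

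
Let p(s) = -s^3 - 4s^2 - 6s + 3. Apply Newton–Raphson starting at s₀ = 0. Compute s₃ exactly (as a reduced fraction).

298055/765787

p'(s) = -3s^2 - 8s - 6.
p(0) = 3, p'(0) = -6, so s₁ = 0 - 3/(-6) = 1/2.
p(1/2) = -9/8, p'(1/2) = -43/4, so s₂ = (1/2) - (-9/8)/(-43/4) = 17/43.
p(17/43) = -4698/79507, p'(17/43) = -17809/1849, so s₃ = (17/43) - (-4698/79507)/(-17809/1849) = 298055/765787.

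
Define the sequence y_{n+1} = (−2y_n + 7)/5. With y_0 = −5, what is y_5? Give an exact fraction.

3317/3125

y_1 = (−2·(−5) + 7)/5 = 17/5.
y_2 = (−2·(17/5) + 7)/5 = 1/25.
y_3 = (−2·(1/25) + 7)/5 = 173/125.
y_4 = (−2·(173/125) + 7)/5 = 529/625.
y_5 = (−2·(529/625) + 7)/5 = 3317/3125.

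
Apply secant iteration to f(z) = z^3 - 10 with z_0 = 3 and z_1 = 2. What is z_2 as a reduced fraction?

40/19

f(3) = 17, f(2) = -2. z_2 = 2 - (-2)·(2 - 3)/((-2) - 17) = 40/19.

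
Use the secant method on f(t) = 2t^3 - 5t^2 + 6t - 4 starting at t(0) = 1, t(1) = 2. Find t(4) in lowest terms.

f(1) = -1, f(2) = 4. t(2) = 2 - 4·(2 - 1)/(4 - (-1)) = 6/5.
f(2) = 4, f(6/5) = -68/125. t(3) = (6/5) - (-68/125)·((6/5) - 2)/((-68/125) - 4) = 92/71.
f(6/5) = -68/125, f(92/71) = -96356/357911. t(4) = (92/71) - (-96356/357911)·((92/71) - (6/5))/((-96356/357911) - (-68/125)) = 125611/90393.

125611/90393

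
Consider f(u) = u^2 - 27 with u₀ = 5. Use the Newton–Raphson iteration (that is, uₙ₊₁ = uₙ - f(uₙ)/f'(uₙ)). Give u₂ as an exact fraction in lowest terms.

f'(u) = 2u.
f(5) = -2, f'(5) = 10, so u₁ = 5 - (-2)/10 = 26/5.
f(26/5) = 1/25, f'(26/5) = 52/5, so u₂ = (26/5) - (1/25)/(52/5) = 1351/260.

1351/260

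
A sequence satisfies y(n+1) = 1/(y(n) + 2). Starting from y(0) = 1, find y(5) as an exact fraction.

y(1) = 1/(1 + 2) = 1/3.
y(2) = 1/(1/3 + 2) = 3/7.
y(3) = 1/(3/7 + 2) = 7/17.
y(4) = 1/(7/17 + 2) = 17/41.
y(5) = 1/(17/41 + 2) = 41/99.

41/99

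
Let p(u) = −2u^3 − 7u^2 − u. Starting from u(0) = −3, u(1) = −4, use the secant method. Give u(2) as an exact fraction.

p(−3) = −6, p(−4) = 20. u(2) = (−4) − 20·((−4) − (−3))/(20 − (−6)) = −42/13.

−42/13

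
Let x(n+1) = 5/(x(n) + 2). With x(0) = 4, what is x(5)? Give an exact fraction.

x(1) = 5/(4 + 2) = 5/6.
x(2) = 5/(5/6 + 2) = 30/17.
x(3) = 5/(30/17 + 2) = 85/64.
x(4) = 5/(85/64 + 2) = 320/213.
x(5) = 5/(320/213 + 2) = 1065/746.

1065/746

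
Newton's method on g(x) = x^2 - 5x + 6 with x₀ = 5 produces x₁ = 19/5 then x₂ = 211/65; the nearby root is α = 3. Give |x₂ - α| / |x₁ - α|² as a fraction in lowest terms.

5/13

x₁ - α = 19/5 - 3 = 4/5, so |x₁ - α| = 4/5.
x₂ - α = 211/65 - 3 = 16/65, so |x₂ - α| = 16/65.
|x₁ - α|² = 16/25.
Ratio = (16/65) / (16/25) = 5/13.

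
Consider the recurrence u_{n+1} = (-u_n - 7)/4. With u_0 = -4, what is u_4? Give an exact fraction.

u_1 = (-(-4) - 7)/4 = -3/4.
u_2 = (-(-3/4) - 7)/4 = -25/16.
u_3 = (-(-25/16) - 7)/4 = -87/64.
u_4 = (-(-87/64) - 7)/4 = -361/256.

-361/256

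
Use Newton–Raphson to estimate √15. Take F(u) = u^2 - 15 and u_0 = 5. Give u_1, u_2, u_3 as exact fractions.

F'(u) = 2u.
F(5) = 10, F'(5) = 10, so u_1 = 5 - 10/10 = 4.
F(4) = 1, F'(4) = 8, so u_2 = 4 - 1/8 = 31/8.
F(31/8) = 1/64, F'(31/8) = 31/4, so u_3 = (31/8) - (1/64)/(31/4) = 1921/496.

u_1 = 4, u_2 = 31/8, u_3 = 1921/496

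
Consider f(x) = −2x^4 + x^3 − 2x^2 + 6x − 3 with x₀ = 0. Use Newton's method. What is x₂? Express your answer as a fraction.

f'(x) = −8x^3 + 3x^2 − 4x + 6.
f(0) = −3, f'(0) = 6, so x₁ = 0 − (−3)/6 = 1/2.
f(1/2) = −1/2, f'(1/2) = 15/4, so x₂ = (1/2) − (−1/2)/(15/4) = 19/30.

19/30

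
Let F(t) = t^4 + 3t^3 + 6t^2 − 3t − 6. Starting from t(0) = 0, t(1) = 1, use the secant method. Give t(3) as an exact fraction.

F(0) = −6, F(1) = 1. t(2) = 1 − 1·(1 − 0)/(1 − (−6)) = 6/7.
F(1) = 1, F(6/7) = −4164/2401. t(3) = (6/7) − (−4164/2401)·((6/7) − 1)/((−4164/2401) − 1) = 6222/6565.

6222/6565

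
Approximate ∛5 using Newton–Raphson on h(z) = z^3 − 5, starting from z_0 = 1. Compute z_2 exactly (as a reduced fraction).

821/441

h'(z) = 3z^2.
h(1) = −4, h'(1) = 3, so z_1 = 1 − (−4)/3 = 7/3.
h(7/3) = 208/27, h'(7/3) = 49/3, so z_2 = (7/3) − (208/27)/(49/3) = 821/441.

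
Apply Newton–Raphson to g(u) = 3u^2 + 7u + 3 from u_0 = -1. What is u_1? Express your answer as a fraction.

g'(u) = 6u + 7.
g(-1) = -1, g'(-1) = 1, so u_1 = (-1) - (-1)/1 = 0.

0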